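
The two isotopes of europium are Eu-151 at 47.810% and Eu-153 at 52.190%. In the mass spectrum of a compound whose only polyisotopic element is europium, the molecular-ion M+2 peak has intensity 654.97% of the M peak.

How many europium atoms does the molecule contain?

For n independent Eu atoms, I(M+2)/I(M) = n · (abundance Eu-153) / (abundance Eu-151) = n · 0.52190/0.47810.
n = 6.5497 × 0.47810/0.52190 = 6.00 ≈ 6

6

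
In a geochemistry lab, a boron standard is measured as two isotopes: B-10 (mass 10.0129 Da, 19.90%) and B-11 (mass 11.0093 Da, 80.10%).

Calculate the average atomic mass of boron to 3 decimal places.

Weight each isotope mass by its fractional abundance: 0.1990 × 10.0129 + 0.8010 × 11.0093
= 1.99257 + 8.81845 = 10.81102 Da

10.811 Da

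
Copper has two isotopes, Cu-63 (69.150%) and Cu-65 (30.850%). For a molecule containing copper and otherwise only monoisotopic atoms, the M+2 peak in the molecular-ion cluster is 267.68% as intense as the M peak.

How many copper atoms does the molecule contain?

6

For n independent Cu atoms, I(M+2)/I(M) = n · (abundance Cu-65) / (abundance Cu-63) = n · 0.30850/0.69150.
n = 2.6768 × 0.69150/0.30850 = 6.00 ≈ 6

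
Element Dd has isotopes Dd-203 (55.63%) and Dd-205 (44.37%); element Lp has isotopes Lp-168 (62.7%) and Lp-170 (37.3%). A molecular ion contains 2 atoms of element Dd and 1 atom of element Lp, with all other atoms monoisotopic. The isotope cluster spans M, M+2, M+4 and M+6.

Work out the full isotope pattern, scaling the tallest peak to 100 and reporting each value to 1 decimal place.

Element Dd pattern (n=2): 0.30946969 : 0.49366062 : 0.19686969
Element Lp pattern (n=1): 0.6270 : 0.3730
Convolve the two distributions (both contribute in 2-u steps):
  M: 0.30946969×0.6270 = 0.194037
  M+2: 0.30946969×0.3730 + 0.49366062×0.6270 = 0.424957
  M+4: 0.49366062×0.3730 + 0.19686969×0.6270 = 0.307573
  M+6: 0.19686969×0.3730 = 0.073432
Scale to base peak (0.424957) = 100: 45.7 : 100.0 : 72.4 : 17.3

45.7 : 100.0 : 72.4 : 17.3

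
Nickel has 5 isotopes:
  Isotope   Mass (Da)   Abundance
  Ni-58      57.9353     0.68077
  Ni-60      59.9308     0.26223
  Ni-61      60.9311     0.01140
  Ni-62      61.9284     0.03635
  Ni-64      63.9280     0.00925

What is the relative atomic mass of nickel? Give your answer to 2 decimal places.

58.69 Da

Average mass = Σ (abundance × isotope mass) = 0.68077 × 57.9353 + 0.26223 × 59.9308 + 0.01140 × 60.9311 + 0.03635 × 61.9284 + 0.00925 × 63.9280
= 39.44061 + 15.71565 + 0.69461 + 2.25110 + 0.59133 = 58.69330 Da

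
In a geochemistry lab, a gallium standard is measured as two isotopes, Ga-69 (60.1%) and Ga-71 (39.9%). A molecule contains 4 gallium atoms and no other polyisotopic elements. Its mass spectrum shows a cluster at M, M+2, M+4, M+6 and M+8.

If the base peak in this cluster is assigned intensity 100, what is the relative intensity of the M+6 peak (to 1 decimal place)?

44.1

Term probabilities: M 0.1305, M+2 0.3465, M+4 0.3450, M+6 0.1527, M+8 0.0253. Base peak = M+2.
P(M+2) = C(4,1) × 0.601^3 × 0.399^1 = 4 × 0.2170818 × 0.3990 = 0.346463 (base)
P(M+6) = C(4,3) × 0.601^1 × 0.399^3 = 4 × 0.6010 × 0.0635212 = 0.152705
Relative intensity = 0.152705 / 0.346463 × 100 = 44.1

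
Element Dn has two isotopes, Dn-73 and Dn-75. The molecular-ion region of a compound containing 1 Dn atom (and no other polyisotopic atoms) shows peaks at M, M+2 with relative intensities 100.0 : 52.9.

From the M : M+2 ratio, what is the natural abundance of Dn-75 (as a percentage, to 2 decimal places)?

34.60%

If p is the fraction of Dn that is Dn-73, then I(M+2)/I(M) = [C(1,1)·p^0·(1−p)] / p^1 = 1·(1−p)/p = 52.9/100.0 = 0.5290
(1−p)/p = 0.5290/1 = 0.5290  ⇒  p = 1/(1 + 0.5290) = 0.6540
Dn-73: 65.40%, Dn-75: 34.60%.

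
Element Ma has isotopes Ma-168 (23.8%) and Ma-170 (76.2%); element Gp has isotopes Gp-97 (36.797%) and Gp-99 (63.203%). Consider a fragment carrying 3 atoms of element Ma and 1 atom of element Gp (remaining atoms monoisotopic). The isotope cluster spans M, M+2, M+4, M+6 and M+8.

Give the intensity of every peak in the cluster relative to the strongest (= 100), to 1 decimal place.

1.2 : 13.2 : 55.2 : 100.0 : 65.8

Element Ma pattern (n=3): 0.01348127 : 0.12948818 : 0.41457982 : 0.44245073
Element Gp pattern (n=1): 0.36797 : 0.63203
Convolve the two distributions (both contribute in 2-u steps):
  M: 0.01348127×0.36797 = 0.004961
  M+2: 0.01348127×0.63203 + 0.12948818×0.36797 = 0.056168
  M+4: 0.12948818×0.63203 + 0.41457982×0.36797 = 0.234393
  M+6: 0.41457982×0.63203 + 0.44245073×0.36797 = 0.424835
  M+8: 0.44245073×0.63203 = 0.279642
Scale to base peak (0.424835) = 100: 1.2 : 13.2 : 55.2 : 100.0 : 65.8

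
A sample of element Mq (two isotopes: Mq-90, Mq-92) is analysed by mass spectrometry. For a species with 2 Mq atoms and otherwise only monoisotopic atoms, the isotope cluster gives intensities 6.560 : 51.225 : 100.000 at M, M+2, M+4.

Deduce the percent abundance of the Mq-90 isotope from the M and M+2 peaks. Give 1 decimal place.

20.4%

Write p for the Mq-90 fraction. I(M+2)/I(M) = [C(2,1)·p^1·(1−p)] / p^2 = 2·(1−p)/p = 51.225/6.560 = 7.8087
(1−p)/p = 7.8087/2 = 3.9043  ⇒  p = 1/(1 + 3.9043) = 0.2039
Mq-90: 20.4%, Mq-92: 79.6%.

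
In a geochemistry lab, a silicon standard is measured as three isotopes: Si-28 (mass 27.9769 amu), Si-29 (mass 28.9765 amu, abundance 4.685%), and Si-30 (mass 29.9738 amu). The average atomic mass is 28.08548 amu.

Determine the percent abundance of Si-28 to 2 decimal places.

The remaining 95.315% is split between Si-28 (fraction x) and Si-30 (fraction 0.95315 − x).
Substituting: 27.9769x + 29.9738(0.95315 − x) = 26.727930975
(27.9769 − 29.9738)x = -1.841596495  ⇒  x = 0.92223, y = 0.03092
Si-28: 92.22%, Si-30: 3.09%.

92.22%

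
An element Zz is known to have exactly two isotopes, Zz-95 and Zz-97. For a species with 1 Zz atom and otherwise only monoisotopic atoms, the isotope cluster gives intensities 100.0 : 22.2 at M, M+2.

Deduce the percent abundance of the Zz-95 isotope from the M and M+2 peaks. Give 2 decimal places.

81.83%

If p is the fraction of Zz that is Zz-95, then I(M+2)/I(M) = [C(1,1)·p^0·(1−p)] / p^1 = 1·(1−p)/p = 22.2/100.0 = 0.2220
(1−p)/p = 0.2220/1 = 0.2220  ⇒  p = 1/(1 + 0.2220) = 0.8183
Zz-95: 81.83%, Zz-97: 18.17%.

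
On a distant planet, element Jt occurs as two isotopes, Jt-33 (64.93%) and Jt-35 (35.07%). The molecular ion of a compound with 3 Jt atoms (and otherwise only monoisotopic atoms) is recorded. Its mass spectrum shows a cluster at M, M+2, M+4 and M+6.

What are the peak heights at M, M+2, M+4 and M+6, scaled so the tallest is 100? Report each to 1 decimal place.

61.7 : 100.0 : 54.0 : 9.7

Each Jt atom is independently Jt-33 (p = 0.6493) or Jt-35 (q = 0.3507); the cluster is the binomial expansion (p + q)^3.
P(M) = 0.6493^3 = 0.273739
P(M+2) = 3 × 0.6493^2 × 0.3507^1 = 0.443555
P(M+4) = 3 × 0.6493^1 × 0.3507^2 = 0.239573
P(M+6) = 0.3507^3 = 0.043133
The M+2 peak is largest (0.443555); scaling to 100 gives 61.7 : 100.0 : 54.0 : 9.7.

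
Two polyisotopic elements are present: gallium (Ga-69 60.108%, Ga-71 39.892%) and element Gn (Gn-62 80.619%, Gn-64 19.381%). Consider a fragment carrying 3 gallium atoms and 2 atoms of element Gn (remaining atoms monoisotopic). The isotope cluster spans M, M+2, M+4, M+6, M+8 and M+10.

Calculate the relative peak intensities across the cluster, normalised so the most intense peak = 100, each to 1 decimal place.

40.5 : 100.0 : 94.5 : 42.2 : 8.8 : 0.7

Gallium pattern (n=3): 0.2171685 : 0.432386 : 0.2869625 : 0.063483
Element Gn pattern (n=2): 0.64994232 : 0.31249537 : 0.03756232
Convolve the two distributions (both contribute in 2-u steps):
  M: 0.2171685×0.64994232 = 0.141147
  M+2: 0.2171685×0.31249537 + 0.432386×0.64994232 = 0.348890
  M+4: 0.2171685×0.03756232 + 0.432386×0.31249537 + 0.2869625×0.64994232 = 0.329785
  M+6: 0.432386×0.03756232 + 0.2869625×0.31249537 + 0.063483×0.64994232 = 0.147176
  M+8: 0.2869625×0.03756232 + 0.063483×0.31249537 = 0.030617
  M+10: 0.063483×0.03756232 = 0.002385
Scale to base peak (0.348890) = 100: 40.5 : 100.0 : 94.5 : 42.2 : 8.8 : 0.7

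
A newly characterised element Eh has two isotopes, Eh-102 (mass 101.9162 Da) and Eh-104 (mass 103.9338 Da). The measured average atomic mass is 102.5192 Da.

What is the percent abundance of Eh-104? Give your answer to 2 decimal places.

29.89%

Writing the weighted mean with unknown fraction x of Eh-102:
101.9162·x + 103.9338·(1 − x) = 102.5192
(101.9162 − 103.9338)·x = 102.5192 − 103.9338
x = -1.4146 / -2.0176 = 0.70113 → 70.11% Eh-102, 29.89% Eh-104.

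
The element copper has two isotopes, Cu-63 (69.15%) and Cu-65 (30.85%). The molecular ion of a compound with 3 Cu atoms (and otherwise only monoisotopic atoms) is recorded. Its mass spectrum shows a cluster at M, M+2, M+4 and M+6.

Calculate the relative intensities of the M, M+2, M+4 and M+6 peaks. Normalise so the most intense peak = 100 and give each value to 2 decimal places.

Each Cu atom is independently Cu-63 (p = 0.6915) or Cu-65 (q = 0.3085); the cluster is the binomial expansion (p + q)^3.
P(M) = 0.6915^3 = 0.330656
P(M+2) = 3 × 0.6915^2 × 0.3085^1 = 0.442548
P(M+4) = 3 × 0.6915^1 × 0.3085^2 = 0.197435
P(M+6) = 0.3085^3 = 0.029361
The M+2 peak is largest (0.442548); scaling to 100 gives 74.72 : 100.00 : 44.61 : 6.63.

74.72 : 100.00 : 44.61 : 6.63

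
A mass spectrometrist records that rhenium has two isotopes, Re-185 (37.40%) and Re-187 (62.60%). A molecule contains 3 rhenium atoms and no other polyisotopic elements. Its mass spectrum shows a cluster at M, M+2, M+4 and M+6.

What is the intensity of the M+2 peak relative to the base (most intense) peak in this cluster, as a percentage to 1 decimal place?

59.7%

Term probabilities: M 0.0523, M+2 0.2627, M+4 0.4397, M+6 0.2453. Base peak = M+4.
P(M+4) = C(3,2) × 0.3740^1 × 0.6260^2 = 3 × 0.3740 × 0.391876 = 0.439685 (base)
P(M+2) = C(3,1) × 0.3740^2 × 0.6260^1 = 3 × 0.139876 × 0.6260 = 0.262687
Relative intensity = 0.262687 / 0.439685 × 100 = 59.7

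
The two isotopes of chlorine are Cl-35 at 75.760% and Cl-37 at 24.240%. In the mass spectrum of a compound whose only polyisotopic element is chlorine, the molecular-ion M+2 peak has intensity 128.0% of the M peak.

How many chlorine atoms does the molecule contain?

4

With n Cl atoms, P(M+2)/P(M) = C(n,1)·p^(n−1)q / p^n = n·q/p = n · 0.24240/0.75760.
n = 1.280 × 0.75760/0.24240 = 4.00 ≈ 4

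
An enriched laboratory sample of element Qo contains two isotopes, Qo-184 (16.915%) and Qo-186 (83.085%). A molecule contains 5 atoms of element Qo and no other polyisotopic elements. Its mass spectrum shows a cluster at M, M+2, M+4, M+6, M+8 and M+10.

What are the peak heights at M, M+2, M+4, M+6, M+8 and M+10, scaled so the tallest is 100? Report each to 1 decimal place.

The 5 Qo atoms are independent, so intensities follow the terms of (0.16915 + 0.83085)^5.
P(M) = 0.16915^5 = 0.000138
P(M+2) = 5 × 0.16915^4 × 0.83085^1 = 0.003401
P(M+4) = 10 × 0.16915^3 × 0.83085^2 = 0.033409
P(M+6) = 10 × 0.16915^2 × 0.83085^3 = 0.164101
P(M+8) = 5 × 0.16915^1 × 0.83085^4 = 0.403025
P(M+10) = 0.83085^5 = 0.395925
The M+8 peak is largest (0.403025); scaling to 100 gives 0.0 : 0.8 : 8.3 : 40.7 : 100.0 : 98.2.

0.0 : 0.8 : 8.3 : 40.7 : 100.0 : 98.2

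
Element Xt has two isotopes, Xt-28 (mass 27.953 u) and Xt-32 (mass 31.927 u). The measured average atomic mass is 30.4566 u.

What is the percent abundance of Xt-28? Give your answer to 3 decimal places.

37.001%

Writing the weighted mean with unknown fraction x of Xt-28:
27.953·x + 31.927·(1 − x) = 30.4566
(27.953 − 31.927)·x = 30.4566 − 31.927
x = -1.4704 / -3.974 = 0.37001 → 37.001% Xt-28, 62.999% Xt-32.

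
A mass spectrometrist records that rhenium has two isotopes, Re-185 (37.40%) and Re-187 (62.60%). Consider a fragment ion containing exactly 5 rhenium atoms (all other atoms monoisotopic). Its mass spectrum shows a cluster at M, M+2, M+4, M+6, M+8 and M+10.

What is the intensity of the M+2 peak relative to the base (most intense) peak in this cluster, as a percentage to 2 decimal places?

17.85%

(0.3740 + 0.6260)^5 gives M 0.0073, M+2 0.0612, M+4 0.2050, M+6 0.3431, M+8 0.2872, M+10 0.0961; the largest is M+6.
P(M+6) = C(5,3) × 0.3740^2 × 0.6260^3 = 10 × 0.139876 × 0.24531438 = 0.343136 (base)
P(M+2) = C(5,1) × 0.3740^4 × 0.6260^1 = 5 × 0.0195653 × 0.6260 = 0.061239
Relative intensity = 0.061239 / 0.343136 × 100 = 17.85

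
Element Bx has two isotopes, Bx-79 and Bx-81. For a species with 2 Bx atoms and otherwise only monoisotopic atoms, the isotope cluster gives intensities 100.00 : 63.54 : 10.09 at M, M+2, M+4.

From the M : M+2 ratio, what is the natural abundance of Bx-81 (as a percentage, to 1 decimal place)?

24.1%

Write p for the Bx-79 fraction. I(M+2)/I(M) = [C(2,1)·p^1·(1−p)] / p^2 = 2·(1−p)/p = 63.54/100.00 = 0.6354
(1−p)/p = 0.6354/2 = 0.3177  ⇒  p = 1/(1 + 0.3177) = 0.7589
Bx-79: 75.9%, Bx-81: 24.1%.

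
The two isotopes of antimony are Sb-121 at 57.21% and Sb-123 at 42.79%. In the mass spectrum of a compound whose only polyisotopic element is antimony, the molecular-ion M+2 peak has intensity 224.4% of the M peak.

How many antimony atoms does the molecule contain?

3

The M+2/M ratio from n Sb atoms is n · q/p = n · 0.4279/0.5721.
n = 2.244 × 0.5721/0.4279 = 3.00 ≈ 3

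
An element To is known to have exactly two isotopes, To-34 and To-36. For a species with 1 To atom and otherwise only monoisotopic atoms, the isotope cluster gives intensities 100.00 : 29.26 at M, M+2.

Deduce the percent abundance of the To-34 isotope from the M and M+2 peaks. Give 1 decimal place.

77.4%

Let p = fractional abundance of To-34. I(M+2)/I(M) = [C(1,1)·p^0·(1−p)] / p^1 = 1·(1−p)/p = 29.26/100.00 = 0.2926
(1−p)/p = 0.2926/1 = 0.2926  ⇒  p = 1/(1 + 0.2926) = 0.7736
To-34: 77.4%, To-36: 22.6%.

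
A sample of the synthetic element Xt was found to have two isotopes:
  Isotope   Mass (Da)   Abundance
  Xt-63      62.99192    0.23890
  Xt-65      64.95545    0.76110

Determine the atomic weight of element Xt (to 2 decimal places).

Ar = Σ fᵢ·mᵢ = 0.23890 × 62.99192 + 0.76110 × 64.95545
= 15.048770 + 49.437593 = 64.486363 Da

64.49 Da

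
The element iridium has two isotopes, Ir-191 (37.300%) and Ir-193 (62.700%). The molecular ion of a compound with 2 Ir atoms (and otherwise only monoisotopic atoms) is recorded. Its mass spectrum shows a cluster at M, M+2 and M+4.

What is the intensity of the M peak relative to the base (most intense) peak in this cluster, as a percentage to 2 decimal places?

29.74%

Term probabilities: M 0.1391, M+2 0.4677, M+4 0.3931. Base peak = M+2.
P(M+2) = C(2,1) × 0.37300^1 × 0.62700^1 = 2 × 0.3730 × 0.6270 = 0.467742 (base)
P(M) = C(2,0) × 0.37300^2 × 0.62700^0 = 1 × 0.139129 × 1.0000 = 0.139129
Relative intensity = 0.139129 / 0.467742 × 100 = 29.74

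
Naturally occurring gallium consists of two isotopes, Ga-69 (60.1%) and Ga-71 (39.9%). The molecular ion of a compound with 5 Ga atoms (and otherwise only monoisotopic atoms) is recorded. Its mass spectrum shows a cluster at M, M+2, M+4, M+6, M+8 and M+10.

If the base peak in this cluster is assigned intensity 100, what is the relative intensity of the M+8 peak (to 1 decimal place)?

(0.601 + 0.399)^5 gives M 0.0784, M+2 0.2603, M+4 0.3456, M+6 0.2294, M+8 0.0762, M+10 0.0101; the largest is M+4.
P(M+4) = C(5,2) × 0.601^3 × 0.399^2 = 10 × 0.2170818 × 0.159201 = 0.345596 (base)
P(M+8) = C(5,4) × 0.601^1 × 0.399^4 = 5 × 0.6010 × 0.02534496 = 0.076162
Relative intensity = 0.076162 / 0.345596 × 100 = 22.0

22.0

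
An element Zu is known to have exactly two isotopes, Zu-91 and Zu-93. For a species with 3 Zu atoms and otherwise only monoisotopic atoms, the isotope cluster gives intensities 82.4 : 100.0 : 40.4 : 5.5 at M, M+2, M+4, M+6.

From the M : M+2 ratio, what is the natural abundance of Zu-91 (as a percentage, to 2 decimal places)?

If p is the fraction of Zu that is Zu-91, then I(M+2)/I(M) = [C(3,1)·p^2·(1−p)] / p^3 = 3·(1−p)/p = 100.0/82.4 = 1.2136
(1−p)/p = 1.2136/3 = 0.4045  ⇒  p = 1/(1 + 0.4045) = 0.7120
Zu-91: 71.20%, Zu-93: 28.80%.

71.20%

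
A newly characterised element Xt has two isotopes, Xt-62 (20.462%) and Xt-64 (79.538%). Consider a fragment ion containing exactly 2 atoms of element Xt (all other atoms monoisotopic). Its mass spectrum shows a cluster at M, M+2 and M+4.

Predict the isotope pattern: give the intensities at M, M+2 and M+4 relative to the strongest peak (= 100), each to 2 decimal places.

The 2 Xt atoms are independent, so intensities follow the terms of (0.20462 + 0.79538)^2.
P(M) = 0.20462^2 = 0.041869
P(M+2) = 2 × 0.20462^1 × 0.79538^1 = 0.325501
P(M+4) = 0.79538^2 = 0.632629
The M+4 peak is largest (0.632629); scaling to 100 gives 6.62 : 51.45 : 100.00.

6.62 : 51.45 : 100.00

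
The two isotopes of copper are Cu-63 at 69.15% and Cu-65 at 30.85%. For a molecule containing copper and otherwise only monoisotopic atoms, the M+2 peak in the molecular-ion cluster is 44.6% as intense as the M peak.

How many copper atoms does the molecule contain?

For n independent Cu atoms, I(M+2)/I(M) = n · (abundance Cu-65) / (abundance Cu-63) = n · 0.3085/0.6915.
n = 0.446 × 0.6915/0.3085 = 1.00 ≈ 1

1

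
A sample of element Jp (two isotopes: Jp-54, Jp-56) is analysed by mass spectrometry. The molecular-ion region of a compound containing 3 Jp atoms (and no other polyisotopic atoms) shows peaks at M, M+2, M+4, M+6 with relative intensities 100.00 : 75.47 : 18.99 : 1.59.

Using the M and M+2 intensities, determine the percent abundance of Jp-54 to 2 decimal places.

79.90%

Let p = fractional abundance of Jp-54. I(M+2)/I(M) = [C(3,1)·p^2·(1−p)] / p^3 = 3·(1−p)/p = 75.47/100.00 = 0.7547
(1−p)/p = 0.7547/3 = 0.2516  ⇒  p = 1/(1 + 0.2516) = 0.7990
Jp-54: 79.90%, Jp-56: 20.10%.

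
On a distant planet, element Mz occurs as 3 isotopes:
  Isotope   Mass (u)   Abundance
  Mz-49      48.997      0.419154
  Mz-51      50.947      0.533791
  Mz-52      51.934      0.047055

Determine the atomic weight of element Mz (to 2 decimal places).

The abundance-weighted mean is 0.419154 × 48.997 + 0.533791 × 50.947 + 0.047055 × 51.934
= 20.5373 + 27.1951 + 2.4438 = 50.1762 u

50.18 u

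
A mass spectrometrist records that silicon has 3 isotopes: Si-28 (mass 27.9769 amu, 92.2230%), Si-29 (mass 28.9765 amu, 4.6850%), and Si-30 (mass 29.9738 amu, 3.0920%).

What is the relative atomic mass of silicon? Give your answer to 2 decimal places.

28.09 amu

Weight each isotope mass by its fractional abundance: 0.922230 × 27.9769 + 0.046850 × 28.9765 + 0.030920 × 29.9738
= 25.80114 + 1.35755 + 0.92679 = 28.08548 amu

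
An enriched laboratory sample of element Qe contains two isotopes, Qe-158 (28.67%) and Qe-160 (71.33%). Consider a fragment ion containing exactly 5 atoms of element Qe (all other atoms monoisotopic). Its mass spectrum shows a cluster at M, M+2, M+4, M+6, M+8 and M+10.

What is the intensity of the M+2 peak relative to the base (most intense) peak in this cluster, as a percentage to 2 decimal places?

6.49%

Term probabilities: M 0.0019, M+2 0.0241, M+4 0.1199, M+6 0.2983, M+8 0.3711, M+10 0.1847. Base peak = M+8.
P(M+8) = C(5,4) × 0.2867^1 × 0.7133^4 = 5 × 0.2867 × 0.25887428 = 0.371096 (base)
P(M+2) = C(5,1) × 0.2867^4 × 0.7133^1 = 5 × 0.00675633 × 0.7133 = 0.024096
Relative intensity = 0.024096 / 0.371096 × 100 = 6.49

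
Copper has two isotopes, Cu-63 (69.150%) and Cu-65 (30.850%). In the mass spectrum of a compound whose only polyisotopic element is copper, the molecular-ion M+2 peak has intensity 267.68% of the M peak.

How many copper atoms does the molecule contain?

The M+2/M ratio from n Cu atoms is n · q/p = n · 0.30850/0.69150.
n = 2.6768 × 0.69150/0.30850 = 6.00 ≈ 6

6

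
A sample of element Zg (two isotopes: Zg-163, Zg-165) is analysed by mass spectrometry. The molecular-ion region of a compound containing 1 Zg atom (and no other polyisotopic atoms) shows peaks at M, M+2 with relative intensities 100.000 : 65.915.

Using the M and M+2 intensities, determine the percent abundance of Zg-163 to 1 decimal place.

Let p = fractional abundance of Zg-163. I(M+2)/I(M) = [C(1,1)·p^0·(1−p)] / p^1 = 1·(1−p)/p = 65.915/100.000 = 0.6592
(1−p)/p = 0.6592/1 = 0.6592  ⇒  p = 1/(1 + 0.6592) = 0.6027
Zg-163: 60.3%, Zg-165: 39.7%.

60.3%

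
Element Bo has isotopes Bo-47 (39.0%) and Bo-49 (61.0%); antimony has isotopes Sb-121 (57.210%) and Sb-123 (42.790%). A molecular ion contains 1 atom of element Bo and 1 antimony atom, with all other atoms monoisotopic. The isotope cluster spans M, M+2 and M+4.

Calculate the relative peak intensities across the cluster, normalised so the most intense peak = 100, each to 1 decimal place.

Element Bo pattern (n=1): 0.3900 : 0.6100
Antimony pattern (n=1): 0.5721 : 0.4279
Convolve the two distributions (both contribute in 2-u steps):
  M: 0.3900×0.5721 = 0.223119
  M+2: 0.3900×0.4279 + 0.6100×0.5721 = 0.515862
  M+4: 0.6100×0.4279 = 0.261019
Scale to base peak (0.515862) = 100: 43.3 : 100.0 : 50.6

43.3 : 100.0 : 50.6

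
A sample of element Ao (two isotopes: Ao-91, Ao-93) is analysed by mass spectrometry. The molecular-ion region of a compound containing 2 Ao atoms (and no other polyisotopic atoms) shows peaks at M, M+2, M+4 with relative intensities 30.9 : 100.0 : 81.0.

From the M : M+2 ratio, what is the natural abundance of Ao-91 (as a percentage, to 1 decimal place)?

If p is the fraction of Ao that is Ao-91, then I(M+2)/I(M) = [C(2,1)·p^1·(1−p)] / p^2 = 2·(1−p)/p = 100.0/30.9 = 3.2362
(1−p)/p = 3.2362/2 = 1.6181  ⇒  p = 1/(1 + 1.6181) = 0.3820
Ao-91: 38.2%, Ao-93: 61.8%.

38.2%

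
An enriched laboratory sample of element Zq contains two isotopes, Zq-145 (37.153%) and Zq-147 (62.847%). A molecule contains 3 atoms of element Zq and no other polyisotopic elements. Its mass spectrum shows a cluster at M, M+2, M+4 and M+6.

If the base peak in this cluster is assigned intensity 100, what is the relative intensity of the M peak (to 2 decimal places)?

Term probabilities: M 0.0513, M+2 0.2603, M+4 0.4402, M+6 0.2482. Base peak = M+4.
P(M+4) = C(3,2) × 0.37153^1 × 0.62847^2 = 3 × 0.37153 × 0.39497454 = 0.440235 (base)
P(M) = C(3,0) × 0.37153^3 × 0.62847^0 = 1 × 0.05128397 × 1.0000 = 0.051284
Relative intensity = 0.051284 / 0.440235 × 100 = 11.65

11.65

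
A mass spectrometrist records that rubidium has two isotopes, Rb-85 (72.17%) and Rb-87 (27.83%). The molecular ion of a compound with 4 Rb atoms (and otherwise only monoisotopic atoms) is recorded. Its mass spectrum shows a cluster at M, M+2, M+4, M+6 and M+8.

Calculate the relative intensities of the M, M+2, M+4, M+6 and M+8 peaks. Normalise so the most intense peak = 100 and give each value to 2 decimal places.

Each Rb atom is independently Rb-85 (p = 0.7217) or Rb-87 (q = 0.2783); the cluster is the binomial expansion (p + q)^4.
P(M) = 0.7217^4 = 0.271286
P(M+2) = 4 × 0.7217^3 × 0.2783^1 = 0.418450
P(M+4) = 6 × 0.7217^2 × 0.2783^2 = 0.242042
P(M+6) = 4 × 0.7217^1 × 0.2783^3 = 0.062224
P(M+8) = 0.2783^4 = 0.005999
The M+2 peak is largest (0.418450); scaling to 100 gives 64.83 : 100.00 : 57.84 : 14.87 : 1.43.

64.83 : 100.00 : 57.84 : 14.87 : 1.43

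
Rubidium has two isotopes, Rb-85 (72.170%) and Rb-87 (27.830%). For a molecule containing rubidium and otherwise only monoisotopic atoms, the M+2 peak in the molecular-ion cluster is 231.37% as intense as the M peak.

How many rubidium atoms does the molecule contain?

The M+2/M ratio from n Rb atoms is n · q/p = n · 0.27830/0.72170.
n = 2.3137 × 0.72170/0.27830 = 6.00 ≈ 6

6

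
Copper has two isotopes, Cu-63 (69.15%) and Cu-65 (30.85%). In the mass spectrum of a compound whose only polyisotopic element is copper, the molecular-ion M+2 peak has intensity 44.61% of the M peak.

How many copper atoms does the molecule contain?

With n Cu atoms, P(M+2)/P(M) = C(n,1)·p^(n−1)q / p^n = n·q/p = n · 0.3085/0.6915.
n = 0.4461 × 0.6915/0.3085 = 1.00 ≈ 1

1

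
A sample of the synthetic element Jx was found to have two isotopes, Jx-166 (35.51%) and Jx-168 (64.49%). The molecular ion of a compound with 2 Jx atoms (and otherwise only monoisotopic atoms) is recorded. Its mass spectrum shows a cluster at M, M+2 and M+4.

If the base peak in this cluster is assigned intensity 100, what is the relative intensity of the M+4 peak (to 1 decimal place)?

Term probabilities: M 0.1261, M+2 0.4580, M+4 0.4159. Base peak = M+2.
P(M+2) = C(2,1) × 0.3551^1 × 0.6449^1 = 2 × 0.3551 × 0.6449 = 0.458008 (base)
P(M+4) = C(2,2) × 0.3551^0 × 0.6449^2 = 1 × 1.0000 × 0.41589601 = 0.415896
Relative intensity = 0.415896 / 0.458008 × 100 = 90.8

90.8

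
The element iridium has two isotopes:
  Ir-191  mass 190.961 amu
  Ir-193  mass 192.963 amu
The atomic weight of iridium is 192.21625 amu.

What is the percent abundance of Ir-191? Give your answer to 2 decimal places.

37.30%

Writing the weighted mean with unknown fraction x of Ir-191:
190.961·x + 192.963·(1 − x) = 192.21625
(190.961 − 192.963)·x = 192.21625 − 192.963
x = -0.74675 / -2.002 = 0.37300 → 37.30% Ir-191, 62.70% Ir-193.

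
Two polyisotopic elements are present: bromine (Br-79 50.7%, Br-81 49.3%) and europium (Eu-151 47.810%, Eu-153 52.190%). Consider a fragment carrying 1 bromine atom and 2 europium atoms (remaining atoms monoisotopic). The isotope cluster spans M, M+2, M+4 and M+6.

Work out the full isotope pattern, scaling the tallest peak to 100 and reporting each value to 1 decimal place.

Bromine pattern (n=1): 0.5070 : 0.4930
Europium pattern (n=2): 0.22857961 : 0.49904078 : 0.27237961
Convolve the two distributions (both contribute in 2-u steps):
  M: 0.5070×0.22857961 = 0.115890
  M+2: 0.5070×0.49904078 + 0.4930×0.22857961 = 0.365703
  M+4: 0.5070×0.27237961 + 0.4930×0.49904078 = 0.384124
  M+6: 0.4930×0.27237961 = 0.134283
Scale to base peak (0.384124) = 100: 30.2 : 95.2 : 100.0 : 35.0

30.2 : 95.2 : 100.0 : 35.0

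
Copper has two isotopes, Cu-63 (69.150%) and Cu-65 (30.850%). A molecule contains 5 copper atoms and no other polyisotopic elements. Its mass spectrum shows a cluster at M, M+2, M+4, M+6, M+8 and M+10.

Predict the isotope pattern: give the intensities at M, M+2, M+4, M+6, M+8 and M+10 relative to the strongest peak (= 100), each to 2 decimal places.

The 5 Cu atoms are independent, so intensities follow the terms of (0.69150 + 0.30850)^5.
P(M) = 0.69150^5 = 0.158111
P(M+2) = 5 × 0.69150^4 × 0.30850^1 = 0.352691
P(M+4) = 10 × 0.69150^3 × 0.30850^2 = 0.314693
P(M+6) = 10 × 0.69150^2 × 0.30850^3 = 0.140394
P(M+8) = 5 × 0.69150^1 × 0.30850^4 = 0.031317
P(M+10) = 0.30850^5 = 0.002794
The M+2 peak is largest (0.352691); scaling to 100 gives 44.83 : 100.00 : 89.23 : 39.81 : 8.88 : 0.79.

44.83 : 100.00 : 89.23 : 39.81 : 8.88 : 0.79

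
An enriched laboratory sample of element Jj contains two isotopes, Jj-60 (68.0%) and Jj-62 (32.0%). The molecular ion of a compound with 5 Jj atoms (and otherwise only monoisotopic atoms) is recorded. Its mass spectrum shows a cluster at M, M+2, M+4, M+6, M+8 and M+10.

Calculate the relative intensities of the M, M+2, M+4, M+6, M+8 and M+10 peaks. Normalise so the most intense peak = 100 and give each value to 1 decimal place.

Each Jj atom is independently Jj-60 (p = 0.680) or Jj-62 (q = 0.320); the cluster is the binomial expansion (p + q)^5.
P(M) = 0.680^5 = 0.145393
P(M+2) = 5 × 0.680^4 × 0.320^1 = 0.342102
P(M+4) = 10 × 0.680^3 × 0.320^2 = 0.321978
P(M+6) = 10 × 0.680^2 × 0.320^3 = 0.151519
P(M+8) = 5 × 0.680^1 × 0.320^4 = 0.035652
P(M+10) = 0.320^5 = 0.003355
The M+2 peak is largest (0.342102); scaling to 100 gives 42.5 : 100.0 : 94.1 : 44.3 : 10.4 : 1.0.

42.5 : 100.0 : 94.1 : 44.3 : 10.4 : 1.0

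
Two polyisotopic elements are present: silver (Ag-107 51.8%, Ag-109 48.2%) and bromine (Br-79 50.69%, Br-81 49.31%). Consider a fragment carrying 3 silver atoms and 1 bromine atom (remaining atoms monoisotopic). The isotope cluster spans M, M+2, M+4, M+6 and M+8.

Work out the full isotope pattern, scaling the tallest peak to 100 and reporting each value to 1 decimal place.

18.8 : 70.9 : 100.0 : 62.7 : 14.8

Silver pattern (n=3): 0.13899183 : 0.3879965 : 0.3610315 : 0.11198017
Bromine pattern (n=1): 0.5069 : 0.4931
Convolve the two distributions (both contribute in 2-u steps):
  M: 0.13899183×0.5069 = 0.070455
  M+2: 0.13899183×0.4931 + 0.3879965×0.5069 = 0.265212
  M+4: 0.3879965×0.4931 + 0.3610315×0.5069 = 0.374328
  M+6: 0.3610315×0.4931 + 0.11198017×0.5069 = 0.234787
  M+8: 0.11198017×0.4931 = 0.055217
Scale to base peak (0.374328) = 100: 18.8 : 70.9 : 100.0 : 62.7 : 14.8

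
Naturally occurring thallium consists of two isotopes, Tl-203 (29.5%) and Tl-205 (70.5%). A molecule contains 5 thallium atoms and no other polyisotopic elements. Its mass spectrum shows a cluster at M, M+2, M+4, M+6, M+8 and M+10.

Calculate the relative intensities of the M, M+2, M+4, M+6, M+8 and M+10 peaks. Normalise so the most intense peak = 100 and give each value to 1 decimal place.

The 5 Tl atoms are independent, so intensities follow the terms of (0.295 + 0.705)^5.
P(M) = 0.295^5 = 0.002234
P(M+2) = 5 × 0.295^4 × 0.705^1 = 0.026696
P(M+4) = 10 × 0.295^3 × 0.705^2 = 0.127598
P(M+6) = 10 × 0.295^2 × 0.705^3 = 0.304938
P(M+8) = 5 × 0.295^1 × 0.705^4 = 0.364375
P(M+10) = 0.705^5 = 0.174159
The M+8 peak is largest (0.364375); scaling to 100 gives 0.6 : 7.3 : 35.0 : 83.7 : 100.0 : 47.8.

0.6 : 7.3 : 35.0 : 83.7 : 100.0 : 47.8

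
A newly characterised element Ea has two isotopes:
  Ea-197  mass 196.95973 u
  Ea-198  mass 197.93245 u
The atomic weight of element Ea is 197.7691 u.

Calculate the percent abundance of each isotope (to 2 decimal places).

Writing the weighted mean with unknown fraction x of Ea-197:
196.95973·x + 197.93245·(1 − x) = 197.7691
(196.95973 − 197.93245)·x = 197.7691 − 197.93245
x = -0.16335 / -0.97272 = 0.16793 → 16.79% Ea-197, 83.21% Ea-198.

Ea-197: 16.79%, Ea-198: 83.21%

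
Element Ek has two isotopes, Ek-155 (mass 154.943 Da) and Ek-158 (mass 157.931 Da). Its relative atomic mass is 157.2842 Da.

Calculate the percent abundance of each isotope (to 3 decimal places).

Ek-155: 21.647%, Ek-158: 78.353%

With x = fraction of Ek-155 (so Ek-158 is 1 − x):
154.943·x + 157.931·(1 − x) = 157.2842
(154.943 − 157.931)·x = 157.2842 − 157.931
x = -0.6468 / -2.988 = 0.21647 → 21.647% Ek-155, 78.353% Ek-158.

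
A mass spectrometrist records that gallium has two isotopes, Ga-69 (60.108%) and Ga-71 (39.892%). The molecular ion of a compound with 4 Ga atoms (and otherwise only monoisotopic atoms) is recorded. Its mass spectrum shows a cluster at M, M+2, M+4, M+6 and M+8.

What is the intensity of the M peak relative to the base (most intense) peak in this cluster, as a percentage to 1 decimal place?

37.7%

(0.60108 + 0.39892)^4 gives M 0.1305, M+2 0.3465, M+4 0.3450, M+6 0.1526, M+8 0.0253; the largest is M+2.
P(M+2) = C(4,1) × 0.60108^3 × 0.39892^1 = 4 × 0.2171685 × 0.39892 = 0.346531 (base)
P(M) = C(4,0) × 0.60108^4 × 0.39892^0 = 1 × 0.13053564 × 1.0000 = 0.130536
Relative intensity = 0.130536 / 0.346531 × 100 = 37.7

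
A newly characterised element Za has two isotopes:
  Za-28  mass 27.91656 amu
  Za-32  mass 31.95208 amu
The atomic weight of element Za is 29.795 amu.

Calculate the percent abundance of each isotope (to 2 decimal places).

With x = fraction of Za-28 (so Za-32 is 1 − x):
27.91656·x + 31.95208·(1 − x) = 29.795
(27.91656 − 31.95208)·x = 29.795 − 31.95208
x = -2.15708 / -4.03552 = 0.53452 → 53.45% Za-28, 46.55% Za-32.

Za-28: 53.45%, Za-32: 46.55%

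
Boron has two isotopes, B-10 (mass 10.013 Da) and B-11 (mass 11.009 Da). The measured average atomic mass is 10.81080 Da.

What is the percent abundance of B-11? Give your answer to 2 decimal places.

With x = fraction of B-10 (so B-11 is 1 − x):
10.013·x + 11.009·(1 − x) = 10.81080
(10.013 − 11.009)·x = 10.81080 − 11.009
x = -0.19820 / -0.996 = 0.19900 → 19.90% B-10, 80.10% B-11.

80.10%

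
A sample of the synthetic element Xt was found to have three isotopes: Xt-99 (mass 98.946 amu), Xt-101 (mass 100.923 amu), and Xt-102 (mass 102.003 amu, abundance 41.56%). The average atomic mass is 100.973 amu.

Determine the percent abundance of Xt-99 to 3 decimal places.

The remaining 58.44% is split between Xt-99 (fraction x) and Xt-101 (fraction 0.5844 − x).
Substituting: 98.946x + 100.923(0.5844 − x) = 58.5805532
(98.946 − 100.923)x = -0.398848  ⇒  x = 0.20174, y = 0.38266
Xt-99: 20.174%, Xt-101: 38.266%.

20.174%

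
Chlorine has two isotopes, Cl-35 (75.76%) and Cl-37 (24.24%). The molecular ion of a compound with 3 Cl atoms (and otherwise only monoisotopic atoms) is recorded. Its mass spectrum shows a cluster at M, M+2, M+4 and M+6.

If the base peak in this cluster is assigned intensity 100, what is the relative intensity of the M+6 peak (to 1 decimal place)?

3.3

(0.7576 + 0.2424)^3 gives M 0.4348, M+2 0.4174, M+4 0.1335, M+6 0.0142; the largest is M.
P(M) = C(3,0) × 0.7576^3 × 0.2424^0 = 1 × 0.4348304 × 1.0000 = 0.434830 (base)
P(M+6) = C(3,3) × 0.7576^0 × 0.2424^3 = 1 × 1.0000 × 0.01424288 = 0.014243
Relative intensity = 0.014243 / 0.434830 × 100 = 3.3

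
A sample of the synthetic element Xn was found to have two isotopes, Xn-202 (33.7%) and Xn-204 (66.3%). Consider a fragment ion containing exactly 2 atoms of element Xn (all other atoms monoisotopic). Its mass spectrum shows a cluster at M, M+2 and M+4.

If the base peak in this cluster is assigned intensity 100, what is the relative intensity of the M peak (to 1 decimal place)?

Term probabilities: M 0.1136, M+2 0.4469, M+4 0.4396. Base peak = M+2.
P(M+2) = C(2,1) × 0.337^1 × 0.663^1 = 2 × 0.3370 × 0.6630 = 0.446862 (base)
P(M) = C(2,0) × 0.337^2 × 0.663^0 = 1 × 0.113569 × 1.0000 = 0.113569
Relative intensity = 0.113569 / 0.446862 × 100 = 25.4

25.4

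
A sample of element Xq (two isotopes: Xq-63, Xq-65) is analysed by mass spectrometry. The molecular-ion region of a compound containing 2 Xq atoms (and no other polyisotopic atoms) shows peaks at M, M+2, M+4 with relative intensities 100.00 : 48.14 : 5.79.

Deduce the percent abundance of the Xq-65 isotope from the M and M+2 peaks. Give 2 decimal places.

19.40%

Let p = fractional abundance of Xq-63. I(M+2)/I(M) = [C(2,1)·p^1·(1−p)] / p^2 = 2·(1−p)/p = 48.14/100.00 = 0.4814
(1−p)/p = 0.4814/2 = 0.2407  ⇒  p = 1/(1 + 0.2407) = 0.8060
Xq-63: 80.60%, Xq-65: 19.40%.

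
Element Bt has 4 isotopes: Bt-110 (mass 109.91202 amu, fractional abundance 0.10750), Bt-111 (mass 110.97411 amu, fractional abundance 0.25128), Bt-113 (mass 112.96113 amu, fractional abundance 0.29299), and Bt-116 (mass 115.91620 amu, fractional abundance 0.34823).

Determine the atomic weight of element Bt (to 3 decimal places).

113.163 amu

Average mass = Σ (abundance × isotope mass) = 0.10750 × 109.91202 + 0.25128 × 110.97411 + 0.29299 × 112.96113 + 0.34823 × 115.91620
= 11.815542 + 27.885574 + 33.096481 + 40.365498 = 113.163095 amu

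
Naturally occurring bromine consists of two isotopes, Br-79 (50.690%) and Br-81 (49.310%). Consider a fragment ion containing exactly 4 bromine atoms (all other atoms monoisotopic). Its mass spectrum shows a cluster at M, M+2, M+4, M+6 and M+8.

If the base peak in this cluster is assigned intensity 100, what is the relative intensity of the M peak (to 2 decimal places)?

Term probabilities: M 0.0660, M+2 0.2569, M+4 0.3749, M+6 0.2431, M+8 0.0591. Base peak = M+4.
P(M+4) = C(4,2) × 0.50690^2 × 0.49310^2 = 6 × 0.25694761 × 0.24314761 = 0.374857 (base)
P(M) = C(4,0) × 0.50690^4 × 0.49310^0 = 1 × 0.06602207 × 1.0000 = 0.066022
Relative intensity = 0.066022 / 0.374857 × 100 = 17.61

17.61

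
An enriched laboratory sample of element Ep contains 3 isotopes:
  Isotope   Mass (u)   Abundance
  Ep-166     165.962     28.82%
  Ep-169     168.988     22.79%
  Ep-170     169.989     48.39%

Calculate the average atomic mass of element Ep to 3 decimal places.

168.600 u

Weight each isotope mass by its fractional abundance: 0.2882 × 165.962 + 0.2279 × 168.988 + 0.4839 × 169.989
= 47.8302 + 38.5124 + 82.2577 = 168.6003 u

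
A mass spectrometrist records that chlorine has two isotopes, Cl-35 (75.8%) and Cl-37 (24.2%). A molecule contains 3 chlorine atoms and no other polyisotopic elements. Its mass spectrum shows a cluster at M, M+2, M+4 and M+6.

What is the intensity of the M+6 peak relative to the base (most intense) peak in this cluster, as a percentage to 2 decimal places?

3.25%

(0.758 + 0.242)^3 gives M 0.4355, M+2 0.4171, M+4 0.1332, M+6 0.0142; the largest is M.
P(M) = C(3,0) × 0.758^3 × 0.242^0 = 1 × 0.43551951 × 1.0000 = 0.435520 (base)
P(M+6) = C(3,3) × 0.758^0 × 0.242^3 = 1 × 1.0000 × 0.01417249 = 0.014172
Relative intensity = 0.014172 / 0.435520 × 100 = 3.25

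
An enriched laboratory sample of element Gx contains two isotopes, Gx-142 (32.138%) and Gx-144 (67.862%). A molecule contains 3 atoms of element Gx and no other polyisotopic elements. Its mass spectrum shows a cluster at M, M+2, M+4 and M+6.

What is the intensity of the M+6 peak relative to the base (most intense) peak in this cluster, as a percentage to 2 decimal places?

Term probabilities: M 0.0332, M+2 0.2103, M+4 0.4440, M+6 0.3125. Base peak = M+4.
P(M+4) = C(3,2) × 0.32138^1 × 0.67862^2 = 3 × 0.32138 × 0.4605251 = 0.444011 (base)
P(M+6) = C(3,3) × 0.32138^0 × 0.67862^3 = 1 × 1.0000 × 0.31252155 = 0.312522
Relative intensity = 0.312522 / 0.444011 × 100 = 70.39

70.39%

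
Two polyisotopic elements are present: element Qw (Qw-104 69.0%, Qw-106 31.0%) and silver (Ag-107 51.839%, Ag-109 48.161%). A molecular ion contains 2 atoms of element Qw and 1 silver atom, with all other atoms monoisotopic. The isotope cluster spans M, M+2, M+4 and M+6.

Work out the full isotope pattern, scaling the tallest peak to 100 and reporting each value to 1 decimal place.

Element Qw pattern (n=2): 0.4761 : 0.4278 : 0.0961
Silver pattern (n=1): 0.51839 : 0.48161
Convolve the two distributions (both contribute in 2-u steps):
  M: 0.4761×0.51839 = 0.246805
  M+2: 0.4761×0.48161 + 0.4278×0.51839 = 0.451062
  M+4: 0.4278×0.48161 + 0.0961×0.51839 = 0.255850
  M+6: 0.0961×0.48161 = 0.046283
Scale to base peak (0.451062) = 100: 54.7 : 100.0 : 56.7 : 10.3

54.7 : 100.0 : 56.7 : 10.3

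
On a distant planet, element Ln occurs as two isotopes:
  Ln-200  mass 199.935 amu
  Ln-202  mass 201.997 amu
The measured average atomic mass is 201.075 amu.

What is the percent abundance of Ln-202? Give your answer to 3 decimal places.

Let x be the fractional abundance of Ln-200; then Ln-202 has abundance 1 − x.
199.935·x + 201.997·(1 − x) = 201.075
(199.935 − 201.997)·x = 201.075 − 201.997
x = -0.922 / -2.062 = 0.44714 → 44.714% Ln-200, 55.286% Ln-202.

55.286%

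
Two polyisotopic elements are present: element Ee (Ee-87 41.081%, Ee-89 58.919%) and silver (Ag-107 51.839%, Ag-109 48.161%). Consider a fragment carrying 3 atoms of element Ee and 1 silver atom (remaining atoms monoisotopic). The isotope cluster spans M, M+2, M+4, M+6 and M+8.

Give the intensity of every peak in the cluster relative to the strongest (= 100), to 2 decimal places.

Element Ee pattern (n=3): 0.06933029 : 0.2983037 : 0.42783174 : 0.20453428
Silver pattern (n=1): 0.51839 : 0.48161
Convolve the two distributions (both contribute in 2-u steps):
  M: 0.06933029×0.51839 = 0.035940
  M+2: 0.06933029×0.48161 + 0.2983037×0.51839 = 0.188028
  M+4: 0.2983037×0.48161 + 0.42783174×0.51839 = 0.365450
  M+6: 0.42783174×0.48161 + 0.20453428×0.51839 = 0.312077
  M+8: 0.20453428×0.48161 = 0.098506
Scale to base peak (0.365450) = 100: 9.83 : 51.45 : 100.00 : 85.40 : 26.95

9.83 : 51.45 : 100.00 : 85.40 : 26.95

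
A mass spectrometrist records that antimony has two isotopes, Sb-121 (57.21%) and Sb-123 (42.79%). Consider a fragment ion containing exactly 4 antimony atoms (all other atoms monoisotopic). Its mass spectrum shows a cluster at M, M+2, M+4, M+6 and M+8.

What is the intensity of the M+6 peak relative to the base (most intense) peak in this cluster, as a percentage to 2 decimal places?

49.86%

Term probabilities: M 0.1071, M+2 0.3205, M+4 0.3596, M+6 0.1793, M+8 0.0335. Base peak = M+4.
P(M+4) = C(4,2) × 0.5721^2 × 0.4279^2 = 6 × 0.32729841 × 0.18309841 = 0.359567 (base)
P(M+6) = C(4,3) × 0.5721^1 × 0.4279^3 = 4 × 0.5721 × 0.07834781 = 0.179291
Relative intensity = 0.179291 / 0.359567 × 100 = 49.86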